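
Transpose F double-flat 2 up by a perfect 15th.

The letter stays F (same as the start), shifted two octaves up.
A perfect fifteenth is 24 semitones; 24 semitones up from Fbb2 gives Fbb4.

F double-flat 4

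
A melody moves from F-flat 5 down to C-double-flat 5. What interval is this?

A4

Descending from Fb5 to Cbb5 is the same interval as ascending Cbb5 to Fb5.
C to F spans four letter names (C-D-E-F) — that makes it a fourth of some quality.
The perfect fourth is 5 semitones; here we have 6, one semitone wider: augmented.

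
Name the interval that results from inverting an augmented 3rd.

d6

Inverted interval numbers add to nine, so a third pairs with a sixth (3 + 6 = 9).
And augmented becomes diminished under inversion, so we get a diminished sixth.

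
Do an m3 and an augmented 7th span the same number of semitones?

A minor third is 3 semitones but an augmented seventh is 12 semitones — different sizes.

No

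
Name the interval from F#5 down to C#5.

perfect fourth

Descending from F#5 to C#5 is the same interval as ascending C#5 to F#5.
C to F spans four letter names (C-D-E-F): a fourth.
C#5 to F#5 is 5 semitones, matching the perfect fourth exactly, so the quality is perfect.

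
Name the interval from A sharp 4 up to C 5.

A to C spans three letter names (A-B-C): a third.
A major third would be 4 semitones; A#4 to C5 is 2, two semitones narrower, so the interval is diminished.

diminished 3rd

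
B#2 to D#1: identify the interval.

major 13th

Descending from B#2 to D#1 is the same interval as ascending D#1 to B#2.
D to B spans six letter names (D-E-F-G-A-B), plus an octave — that makes it a thirteenth of some quality.
D#1 to B#2 is 21 semitones, matching the major thirteenth exactly, so the quality is major.
(Equivalently, a compound major sixth: a major sixth plus an octave.)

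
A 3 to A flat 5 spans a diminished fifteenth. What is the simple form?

diminished 8th

Subtracting seven from the interval number removes an octave: 15 − 7 = 8.
So a diminished fifteenth is an octave plus a diminished octave. The quality is unchanged.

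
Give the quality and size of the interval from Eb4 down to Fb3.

major seventh

Descending from Eb4 to Fb3 is the same interval as ascending Fb3 to Eb4.
F to E spans seven letter names (F-G-A-B-C-D-E): a seventh.
Fb3 to Eb4 is 11 semitones, matching the major seventh exactly, so the quality is major.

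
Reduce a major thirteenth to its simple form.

major 6th

Each octave removed subtracts seven from the number: 13 − 7 = 6.
So a major thirteenth is an octave plus a major sixth. The quality is unchanged.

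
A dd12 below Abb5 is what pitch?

The twelfth's letter: A down five letter names plus an octave → D.
Moving 17 semitones down from Abb5 (the size of a doubly diminished twelfth) reaches D4.

D4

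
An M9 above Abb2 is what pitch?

Counting two letter names plus an octave up from A lands on B.
A major ninth spans 14 semitones, so from Abb2 the target pitch is Bbb3.

Bbb3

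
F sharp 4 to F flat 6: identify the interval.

F to F is the same letter name, plus 2 octaves — that makes it a fifteenth of some quality.
A perfect fifteenth would be 24 semitones; F#4 to Fb6 is 22, two semitones narrower, so the interval is doubly diminished.
(Equivalently, a compound doubly diminished octave: a doubly diminished octave plus an octave.)

doubly diminished fifteenth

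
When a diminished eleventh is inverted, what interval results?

augmented fifth

First reduce the compound diminished eleventh to its simple form, a diminished fourth.
Inverted interval numbers add to nine, so a fourth pairs with a fifth (4 + 5 = 9).
The quality also flips — diminished becomes augmented — giving an augmented fifth.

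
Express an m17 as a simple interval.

m3

Each octave removed subtracts seven from the number: 17 − 14 = 3.
Quality carries through unchanged, so the simple form is a minor third.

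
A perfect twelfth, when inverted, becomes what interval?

First reduce the compound perfect twelfth to its simple form, a perfect fifth.
Inverted interval numbers add to nine, so a fifth pairs with a fourth (5 + 4 = 9).
And perfect stays perfect under inversion, so we get a perfect fourth.

perfect 4th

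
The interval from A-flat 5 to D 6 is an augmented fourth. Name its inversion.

Inverted interval numbers add to nine, so a fourth pairs with a fifth (4 + 5 = 9).
The quality also flips — augmented becomes diminished — giving a diminished fifth.

d5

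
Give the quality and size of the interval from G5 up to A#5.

G to A spans two letter names (G-A), so the interval is some kind of second.
The major second is 2 semitones; here we have 3, one semitone wider: augmented.

A2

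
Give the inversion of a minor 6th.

The rule of nine gives the new number: 9 − 6 = 3, so a sixth becomes a third.
Quality inverts too: minor becomes major. That makes the inversion a major third.

major third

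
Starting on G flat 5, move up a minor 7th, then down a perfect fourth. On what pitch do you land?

C flat 6

Up a minor seventh from Gb5: Fb6 (10 semitones up).
Fb6 down a perfect fourth → Cb6 (5 semitones).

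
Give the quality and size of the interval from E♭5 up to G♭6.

E to G spans three letter names (E-F-G), plus an octave: a tenth.
At 15 semitones, Eb5→Gb6 falls one short of a major tenth: minor.
(Equivalently, a compound minor third: a minor third plus an octave.)

minor tenth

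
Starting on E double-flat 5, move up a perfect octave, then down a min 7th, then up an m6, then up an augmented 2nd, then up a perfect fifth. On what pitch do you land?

B flat 6

A perfect octave up from Ebb5 is Ebb6.
A minor seventh down from Ebb6 is Fb5.
Up a minor sixth from Fb5: Dbb6 (8 semitones up).
Dbb6 up an augmented second → Eb6 (3 semitones).
A perfect fifth up from Eb6 is Bb6.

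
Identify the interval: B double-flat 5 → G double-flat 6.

B to G spans six letter names (B-C-D-E-F-G): a sixth.
At 8 semitones, Bbb5→Gbb6 falls one short of a major sixth: minor.

minor sixth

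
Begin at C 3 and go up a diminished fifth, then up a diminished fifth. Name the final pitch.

C3 up a diminished fifth → Gb3 (6 semitones).
Up a diminished fifth from Gb3: Dbb4 (6 semitones up).

D double-flat 4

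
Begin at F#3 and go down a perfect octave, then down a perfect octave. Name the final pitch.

A perfect octave down from F#3 is F#2.
Down a perfect octave from F#2: F#1 (12 semitones down).

F#1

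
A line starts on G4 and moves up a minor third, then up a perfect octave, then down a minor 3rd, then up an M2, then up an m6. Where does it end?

F6

Up a minor third from G4: Bb4 (3 semitones up).
Bb4 up a perfect octave → Bb5 (12 semitones).
Down a minor third from Bb5: G5 (3 semitones down).
G5 up a major second → A5 (2 semitones).
A minor sixth up from A5 is F6.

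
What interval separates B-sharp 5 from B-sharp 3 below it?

perfect 15th

Descending from B#5 to B#3 is the same interval as ascending B#3 to B#5.
B to B is the same letter name, plus 2 octaves: a fifteenth.
Counting semitones, B#3→B#5 is 24, which is the perfect fifteenth.
(Equivalently, a compound perfect octave: a perfect octave plus an octave.)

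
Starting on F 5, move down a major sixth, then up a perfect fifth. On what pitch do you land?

E flat 5

F5 down a major sixth → Ab4 (9 semitones).
Up a perfect fifth from Ab4: Eb5 (7 semitones up).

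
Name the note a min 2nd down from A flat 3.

G 3

Two letter names down from A: G.
A minor second is 1 semitone; 1 semitone down from Ab3 gives G3.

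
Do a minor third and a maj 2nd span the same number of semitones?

No

A minor third is 3 semitones but a major second is 2 semitones — different sizes.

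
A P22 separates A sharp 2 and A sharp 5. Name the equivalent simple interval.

perfect 8th

Take out 2 octaves (14 from the number): 22 − 14 = 8.
Quality carries through unchanged, so the simple form is a perfect octave.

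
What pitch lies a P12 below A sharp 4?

D sharp 3

Five letters down from A (plus an octave) reaches D.
A perfect twelfth spans 19 semitones, so from A#4 the target pitch is D#3.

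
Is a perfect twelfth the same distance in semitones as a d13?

Yes

A perfect twelfth spans 19 semitones, and a diminished thirteenth also spans 19 semitones — they're enharmonic.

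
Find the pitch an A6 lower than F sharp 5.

A flat 4

Counting six letter names down from F lands on A.
Moving 10 semitones down from F#5 (the size of an augmented sixth) reaches Ab4.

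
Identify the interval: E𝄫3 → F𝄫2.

major seventh

Descending from Ebb3 to Fbb2 is the same interval as ascending Fbb2 to Ebb3.
F to E spans seven letter names (F-G-A-B-C-D-E), so the interval is some kind of seventh.
Counting semitones, Fbb2→Ebb3 is 11, which is the major seventh.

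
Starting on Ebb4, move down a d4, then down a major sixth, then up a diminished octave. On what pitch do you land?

Dbb4

Ebb4 down a diminished fourth → Bb3 (4 semitones).
A major sixth down from Bb3 is Db3.
Db3 up a diminished octave → Dbb4 (11 semitones).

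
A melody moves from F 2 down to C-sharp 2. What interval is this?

Descending from F2 to C#2 is the same interval as ascending C#2 to F2.
C to F spans four letter names (C-D-E-F), so the interval is some kind of fourth.
The perfect fourth is 5 semitones; here we have 4, one semitone narrower: diminished.

diminished fourth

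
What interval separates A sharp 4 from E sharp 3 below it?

Descending from A#4 to E#3 is the same interval as ascending E#3 to A#4.
E to A spans four letter names (E-F-G-A), plus an octave, so the interval is some kind of eleventh.
E#3 to A#4 is 17 semitones, matching the perfect eleventh exactly, so the quality is perfect.
(Equivalently, a compound perfect fourth: a perfect fourth plus an octave.)

perfect eleventh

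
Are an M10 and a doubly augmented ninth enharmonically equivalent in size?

A major tenth = 16 semitones = a doubly augmented ninth; enharmonically equal.

Yes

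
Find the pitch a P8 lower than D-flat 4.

D-flat 3

For an octave the letter name doesn't change: still D, an octave down.
A perfect octave is 12 semitones; 12 semitones down from Db4 gives Db3.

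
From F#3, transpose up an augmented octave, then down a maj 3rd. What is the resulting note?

An augmented octave up from F#3 is F##4.
F##4 down a major third → D#4 (4 semitones).

D#4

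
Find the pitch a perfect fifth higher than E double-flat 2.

Counting five letter names up from E lands on B.
Moving 7 semitones up from Ebb2 (the size of a perfect fifth) reaches Bbb2.

B double-flat 2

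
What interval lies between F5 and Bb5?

P4

F to B spans four letter names (F-G-A-B) — that makes it a fourth of some quality.
Counting semitones, F5→Bb5 is 5, which is the perfect fourth.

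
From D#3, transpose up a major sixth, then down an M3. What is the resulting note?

G#3

D#3 up a major sixth → B#3 (9 semitones).
B#3 down a major third → G#3 (4 semitones).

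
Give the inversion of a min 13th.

First reduce the compound minor thirteenth to its simple form, a minor sixth.
Inverted interval numbers add to nine, so a sixth pairs with a third (6 + 3 = 9).
And minor becomes major under inversion, so we get a major third.

major 3rd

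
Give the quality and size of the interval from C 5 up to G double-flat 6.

doubly diminished twelfth

C to G spans five letter names (C-D-E-F-G), plus an octave: a twelfth.
A perfect twelfth would be 19 semitones; C5 to Gbb6 is 17, two semitones narrower, so the interval is doubly diminished.
(Equivalently, a compound doubly diminished fifth: a doubly diminished fifth plus an octave.)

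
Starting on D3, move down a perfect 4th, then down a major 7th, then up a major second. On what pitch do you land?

D3 down a perfect fourth → A2 (5 semitones).
Down a major seventh from A2: Bb1 (11 semitones down).
Bb1 up a major second → C2 (2 semitones).

C2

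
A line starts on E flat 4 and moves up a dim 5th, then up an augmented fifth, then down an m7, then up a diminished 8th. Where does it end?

G flat 5

A diminished fifth up from Eb4 is Bbb4.
Up an augmented fifth from Bbb4: F5 (8 semitones up).
Down a minor seventh from F5: G4 (10 semitones down).
Up a diminished octave from G4: Gb5 (11 semitones up).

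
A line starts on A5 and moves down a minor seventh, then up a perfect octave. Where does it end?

A minor seventh down from A5 is B4.
B4 up a perfect octave → B5 (12 semitones).

B5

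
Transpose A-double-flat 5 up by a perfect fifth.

Five letter names up from A: E.
A perfect fifth spans 7 semitones, so from Abb5 the target pitch is Ebb6.

E-double-flat 6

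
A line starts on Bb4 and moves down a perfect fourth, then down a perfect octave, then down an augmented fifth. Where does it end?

Bbb2

A perfect fourth down from Bb4 is F4.
F4 down a perfect octave → F3 (12 semitones).
An augmented fifth down from F3 is Bbb2.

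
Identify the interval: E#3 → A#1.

Descending from E#3 to A#1 is the same interval as ascending A#1 to E#3.
A to E spans five letter names (A-B-C-D-E), plus an octave: a twelfth.
Counting semitones, A#1→E#3 is 19, which is the perfect twelfth.
(Equivalently, a compound perfect fifth: a perfect fifth plus an octave.)

perfect twelfth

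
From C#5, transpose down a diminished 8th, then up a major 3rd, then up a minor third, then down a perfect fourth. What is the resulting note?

Down a diminished octave from C#5: C##4 (11 semitones down).
Up a major third from C##4: E##4 (4 semitones up).
Up a minor third from E##4: G##4 (3 semitones up).
A perfect fourth down from G##4 is D##4.

D##4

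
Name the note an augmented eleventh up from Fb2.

Bb3

Counting four letter names plus an octave up from F lands on B.
An augmented eleventh spans 18 semitones, so from Fb2 the target pitch is Bb3.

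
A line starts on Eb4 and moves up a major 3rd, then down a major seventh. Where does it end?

Ab3

Eb4 up a major third → G4 (4 semitones).
A major seventh down from G4 is Ab3.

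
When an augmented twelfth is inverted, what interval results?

diminished 4th

First reduce the compound augmented twelfth to its simple form, an augmented fifth.
Inverted interval numbers add to nine, so a fifth pairs with a fourth (5 + 4 = 9).
The quality also flips — augmented becomes diminished — giving a diminished fourth.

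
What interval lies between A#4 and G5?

d7

A to G spans seven letter names (A-B-C-D-E-F-G): a seventh.
A major seventh would be 11 semitones; A#4 to G5 is 9, two semitones narrower, so the interval is diminished.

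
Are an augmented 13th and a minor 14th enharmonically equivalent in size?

An augmented thirteenth spans 22 semitones, and a minor fourteenth also spans 22 semitones — they're enharmonic.

Yes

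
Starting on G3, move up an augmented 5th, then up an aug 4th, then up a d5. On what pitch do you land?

Up an augmented fifth from G3: D#4 (8 semitones up).
An augmented fourth up from D#4 is G##4.
G##4 up a diminished fifth → D#5 (6 semitones).

D#5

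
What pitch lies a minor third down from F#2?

D#2

Counting three letter names down from F lands on D.
Moving 3 semitones down from F#2 (the size of a minor third) reaches D#2.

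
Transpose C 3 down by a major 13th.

E flat 1

Counting six letter names plus an octave down from C lands on E.
Moving 21 semitones down from C3 (the size of a major thirteenth) reaches Eb1.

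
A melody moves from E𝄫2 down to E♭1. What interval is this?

Descending from Ebb2 to Eb1 is the same interval as ascending Eb1 to Ebb2.
E to E is the same letter name, plus an octave: an octave.
Eb1 to Ebb2 spans 11 semitones — one semitone narrower than the perfect octave (12) — giving a diminished octave.

diminished 8th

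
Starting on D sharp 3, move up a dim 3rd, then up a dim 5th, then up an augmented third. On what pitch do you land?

A diminished third up from D#3 is F3.
Up a diminished fifth from F3: Cb4 (6 semitones up).
An augmented third up from Cb4 is E4.

E 4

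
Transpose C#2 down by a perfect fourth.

G#1

Four letter names down from C: G.
A perfect fourth is 5 semitones; 5 semitones down from C#2 gives G#1.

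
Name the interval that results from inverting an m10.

First reduce the compound minor tenth to its simple form, a minor third.
Interval numbers invert to sum to nine: 3 + 6 = 9, so a third inverts to a sixth.
Quality inverts too: minor becomes major. That makes the inversion a major sixth.

major 6th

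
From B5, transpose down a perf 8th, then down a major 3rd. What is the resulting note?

G4

A perfect octave down from B5 is B4.
A major third down from B4 is G4.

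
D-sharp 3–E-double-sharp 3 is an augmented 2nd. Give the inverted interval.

diminished seventh

The rule of nine gives the new number: 9 − 2 = 7, so a second becomes a seventh.
Quality inverts too: augmented becomes diminished. That makes the inversion a diminished seventh.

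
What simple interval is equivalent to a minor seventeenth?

Subtracting seven from the interval number removes an octave: 17 − 14 = 3.
Quality carries through unchanged, so the simple form is a minor third.

minor 3rd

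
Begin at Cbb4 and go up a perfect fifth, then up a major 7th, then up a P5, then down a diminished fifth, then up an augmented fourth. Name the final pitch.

B5

Cbb4 up a perfect fifth → Gbb4 (7 semitones).
Gbb4 up a major seventh → Fb5 (11 semitones).
A perfect fifth up from Fb5 is Cb6.
Cb6 down a diminished fifth → F5 (6 semitones).
Up an augmented fourth from F5: B5 (6 semitones up).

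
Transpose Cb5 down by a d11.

G3

The eleventh's letter: C down four letter names plus an octave → G.
Moving 16 semitones down from Cb5 (the size of a diminished eleventh) reaches G3.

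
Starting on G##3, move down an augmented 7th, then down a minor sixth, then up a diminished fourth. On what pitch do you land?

F2

G##3 down an augmented seventh → A2 (12 semitones).
Down a minor sixth from A2: C#2 (8 semitones down).
A diminished fourth up from C#2 is F2.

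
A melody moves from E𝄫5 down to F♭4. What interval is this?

m7

Descending from Ebb5 to Fb4 is the same interval as ascending Fb4 to Ebb5.
F to E spans seven letter names (F-G-A-B-C-D-E) — that makes it a seventh of some quality.
Fb4 to Ebb5 is 10 semitones, a half step short of the major seventh (11), so this is minor.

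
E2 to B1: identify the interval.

Descending from E2 to B1 is the same interval as ascending B1 to E2.
B to E spans four letter names (B-C-D-E), so the interval is some kind of fourth.
Counting semitones, B1→E2 is 5, which is the perfect fourth.

perfect 4th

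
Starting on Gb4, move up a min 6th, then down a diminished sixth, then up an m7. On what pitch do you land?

F5

A minor sixth up from Gb4 is Ebb5.
Ebb5 down a diminished sixth → G4 (7 semitones).
Up a minor seventh from G4: F5 (10 semitones up).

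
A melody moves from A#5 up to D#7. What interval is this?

A to D spans four letter names (A-B-C-D), plus an octave — that makes it an eleventh of some quality.
The perfect eleventh spans 17 semitones, and A#5 to D#7 is exactly 17 semitones — so this is a perfect eleventh.
(Equivalently, a compound perfect fourth: a perfect fourth plus an octave.)

perfect 11th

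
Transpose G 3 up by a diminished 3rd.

The third takes the letter from G up to B.
A diminished third is 2 semitones; 2 semitones up from G3 gives Bbb3.

B double-flat 3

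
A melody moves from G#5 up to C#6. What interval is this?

G to C spans four letter names (G-A-B-C), so the interval is some kind of fourth.
G#5 to C#6 is 5 semitones, matching the perfect fourth exactly, so the quality is perfect.

P4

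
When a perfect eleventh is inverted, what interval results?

First reduce the compound perfect eleventh to its simple form, a perfect fourth.
The rule of nine gives the new number: 9 − 4 = 5, so a fourth becomes a fifth.
The quality also flips — perfect stays perfect — giving a perfect fifth.

perfect fifth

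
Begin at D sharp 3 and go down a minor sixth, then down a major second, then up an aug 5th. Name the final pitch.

Down a minor sixth from D#3: F##2 (8 semitones down).
F##2 down a major second → E#2 (2 semitones).
Up an augmented fifth from E#2: B##2 (8 semitones up).

B double-sharp 2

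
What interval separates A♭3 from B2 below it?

Descending from Ab3 to B2 is the same interval as ascending B2 to Ab3.
B to A spans seven letter names (B-C-D-E-F-G-A): a seventh.
B2 to Ab3 spans 9 semitones — two semitones narrower than the major seventh (11) — giving a diminished seventh.

d7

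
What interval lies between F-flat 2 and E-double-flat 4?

F to E spans seven letter names (F-G-A-B-C-D-E), plus an octave — that makes it a fourteenth of some quality.
A major fourteenth would be 23 semitones, but Fb2 to Ebb4 is 22 — one semitone narrower, making it a minor fourteenth.
(Equivalently, a compound minor seventh: a minor seventh plus an octave.)

m14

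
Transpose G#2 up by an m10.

Three letters up from G (plus an octave) reaches B.
Moving 15 semitones up from G#2 (the size of a minor tenth) reaches B3.

B3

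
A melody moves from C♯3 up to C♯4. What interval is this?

C to C is the same letter name, plus an octave: an octave.
Counting semitones, C#3→C#4 is 12, which is the perfect octave.

perfect octave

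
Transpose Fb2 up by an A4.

Bb2

Counting four letter names up from F lands on B.
An augmented fourth spans 6 semitones, so from Fb2 the target pitch is Bb2.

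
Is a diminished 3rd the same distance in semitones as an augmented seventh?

No

A diminished third spans 2 semitones; an augmented seventh spans 12 semitones. They differ by 10.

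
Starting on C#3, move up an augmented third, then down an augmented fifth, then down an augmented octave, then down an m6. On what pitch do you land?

C#1

An augmented third up from C#3 is E##3.
Down an augmented fifth from E##3: A#2 (8 semitones down).
A#2 down an augmented octave → A1 (13 semitones).
A minor sixth down from A1 is C#1.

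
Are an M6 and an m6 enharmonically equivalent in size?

No

A major sixth spans 9 semitones; a minor sixth spans 8 semitones. They differ by 1.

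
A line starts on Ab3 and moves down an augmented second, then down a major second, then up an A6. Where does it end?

Db4

An augmented second down from Ab3 is Gbb3.
Gbb3 down a major second → Fbb3 (2 semitones).
Up an augmented sixth from Fbb3: Db4 (10 semitones up).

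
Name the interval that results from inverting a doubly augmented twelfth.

dd4

First reduce the compound doubly augmented twelfth to its simple form, a doubly augmented fifth.
Interval numbers invert to sum to nine: 5 + 4 = 9, so a fifth inverts to a fourth.
And doubly augmented becomes doubly diminished under inversion, so we get a doubly diminished fourth.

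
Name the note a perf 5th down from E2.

Counting five letter names down from E lands on A.
A perfect fifth is 7 semitones; 7 semitones down from E2 gives A1.

A1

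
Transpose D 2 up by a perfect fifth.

Counting five letter names up from D lands on A.
A perfect fifth is 7 semitones; 7 semitones up from D2 gives A2.

A 2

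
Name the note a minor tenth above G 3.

B flat 4

Counting three letter names plus an octave up from G lands on B.
A minor tenth spans 15 semitones, so from G3 the target pitch is Bb4.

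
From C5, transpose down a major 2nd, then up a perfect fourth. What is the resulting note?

Eb5

C5 down a major second → Bb4 (2 semitones).
A perfect fourth up from Bb4 is Eb5.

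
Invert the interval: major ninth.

First reduce the compound major ninth to its simple form, a major second.
Inverted interval numbers add to nine, so a second pairs with a seventh (2 + 7 = 9).
Quality inverts too: major becomes minor. That makes the inversion a minor seventh.

m7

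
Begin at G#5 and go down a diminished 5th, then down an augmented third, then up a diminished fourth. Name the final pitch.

G#5 down a diminished fifth → C##5 (6 semitones).
Down an augmented third from C##5: A4 (5 semitones down).
Up a diminished fourth from A4: Db5 (4 semitones up).

Db5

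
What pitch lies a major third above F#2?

Counting three letter names up from F lands on A.
A major third is 4 semitones; 4 semitones up from F#2 gives A#2.

A#2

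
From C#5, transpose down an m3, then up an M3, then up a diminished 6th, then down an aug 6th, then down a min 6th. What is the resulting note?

Eb4

C#5 down a minor third → A#4 (3 semitones).
A major third up from A#4 is C##5.
C##5 up a diminished sixth → A5 (7 semitones).
An augmented sixth down from A5 is Cb5.
A minor sixth down from Cb5 is Eb4.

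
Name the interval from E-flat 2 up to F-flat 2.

minor 2nd

E to F spans two letter names (E-F) — that makes it a second of some quality.
At 1 semitone, Eb2→Fb2 falls one short of a major second: minor.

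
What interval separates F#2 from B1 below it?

perfect fifth

Descending from F#2 to B1 is the same interval as ascending B1 to F#2.
B to F spans five letter names (B-C-D-E-F) — that makes it a fifth of some quality.
The perfect fifth spans 7 semitones, and B1 to F#2 is exactly 7 semitones — so this is a perfect fifth.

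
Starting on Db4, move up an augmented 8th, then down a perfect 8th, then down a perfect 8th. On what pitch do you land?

An augmented octave up from Db4 is D5.
Down a perfect octave from D5: D4 (12 semitones down).
Down a perfect octave from D4: D3 (12 semitones down).

D3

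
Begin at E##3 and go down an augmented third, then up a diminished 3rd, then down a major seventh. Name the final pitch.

Fb2

An augmented third down from E##3 is C#3.
Up a diminished third from C#3: Eb3 (2 semitones up).
A major seventh down from Eb3 is Fb2.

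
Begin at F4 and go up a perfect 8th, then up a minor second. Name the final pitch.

Gb5

A perfect octave up from F4 is F5.
A minor second up from F5 is Gb5.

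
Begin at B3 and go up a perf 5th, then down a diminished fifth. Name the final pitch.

B#3

A perfect fifth up from B3 is F#4.
Down a diminished fifth from F#4: B#3 (6 semitones down).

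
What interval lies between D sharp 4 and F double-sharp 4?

major third

D to F spans three letter names (D-E-F), so the interval is some kind of third.
The major third spans 4 semitones, and D#4 to F##4 is exactly 4 semitones — so this is a major third.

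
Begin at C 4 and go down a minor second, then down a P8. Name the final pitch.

Down a minor second from C4: B3 (1 semitone down).
Down a perfect octave from B3: B2 (12 semitones down).

B 2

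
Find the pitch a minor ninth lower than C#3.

B#1

Counting two letter names plus an octave down from C lands on B.
A minor ninth spans 13 semitones, so from C#3 the target pitch is B#1.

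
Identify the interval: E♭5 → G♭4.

Descending from Eb5 to Gb4 is the same interval as ascending Gb4 to Eb5.
G to E spans six letter names (G-A-B-C-D-E) — that makes it a sixth of some quality.
Gb4 to Eb5 is 9 semitones, matching the major sixth exactly, so the quality is major.

M6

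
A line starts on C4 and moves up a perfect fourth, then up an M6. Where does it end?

A perfect fourth up from C4 is F4.
A major sixth up from F4 is D5.

D5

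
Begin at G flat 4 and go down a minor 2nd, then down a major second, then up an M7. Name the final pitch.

Down a minor second from Gb4: F4 (1 semitone down).
Down a major second from F4: Eb4 (2 semitones down).
Eb4 up a major seventh → D5 (11 semitones).

D 5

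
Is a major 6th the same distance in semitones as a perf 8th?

A major sixth is 9 semitones but a perfect octave is 12 semitones — different sizes.

No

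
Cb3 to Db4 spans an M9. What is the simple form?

Each octave removed subtracts seven from the number: 9 − 7 = 2.
So a major ninth is an octave plus a major second. The quality is unchanged.

major 2nd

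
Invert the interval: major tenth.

First reduce the compound major tenth to its simple form, a major third.
Interval numbers invert to sum to nine: 3 + 6 = 9, so a third inverts to a sixth.
Quality inverts too: major becomes minor. That makes the inversion a minor sixth.

minor sixth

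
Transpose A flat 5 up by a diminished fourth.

D double-flat 6

The fourth takes the letter from A up to D.
A diminished fourth is 4 semitones; 4 semitones up from Ab5 gives Dbb6.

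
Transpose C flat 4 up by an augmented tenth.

E 5

Three letters up from C (plus an octave) reaches E.
An augmented tenth spans 17 semitones, so from Cb4 the target pitch is E5.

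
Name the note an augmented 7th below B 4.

The seventh takes the letter from B down to C.
An augmented seventh spans 12 semitones, so from B4 the target pitch is Cb4.

C-flat 4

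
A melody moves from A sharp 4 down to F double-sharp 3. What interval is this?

minor 10th

Descending from A#4 to F##3 is the same interval as ascending F##3 to A#4.
F to A spans three letter names (F-G-A), plus an octave, so the interval is some kind of tenth.
A major tenth would be 16 semitones, but F##3 to A#4 is 15 — one semitone narrower, making it a minor tenth.
(Equivalently, a compound minor third: a minor third plus an octave.)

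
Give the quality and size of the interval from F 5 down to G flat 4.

M7

Descending from F5 to Gb4 is the same interval as ascending Gb4 to F5.
G to F spans seven letter names (G-A-B-C-D-E-F), so the interval is some kind of seventh.
Gb4 to F5 is 11 semitones, matching the major seventh exactly, so the quality is major.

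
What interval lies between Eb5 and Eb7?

E to E is the same letter name, plus 2 octaves — that makes it a fifteenth of some quality.
The perfect fifteenth spans 24 semitones, and Eb5 to Eb7 is exactly 24 semitones — so this is a perfect fifteenth.
(Equivalently, a compound perfect octave: a perfect octave plus an octave.)

perfect 15th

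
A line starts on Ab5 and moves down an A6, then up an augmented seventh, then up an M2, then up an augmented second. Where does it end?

Ab5 down an augmented sixth → Cbb5 (10 semitones).
An augmented seventh up from Cbb5 is Bb5.
Up a major second from Bb5: C6 (2 semitones up).
Up an augmented second from C6: D#6 (3 semitones up).

D#6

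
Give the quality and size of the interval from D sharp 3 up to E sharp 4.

D to E spans two letter names (D-E), plus an octave, so the interval is some kind of ninth.
The major ninth spans 14 semitones, and D#3 to E#4 is exactly 14 semitones — so this is a major ninth.
(Equivalently, a compound major second: a major second plus an octave.)

major 9th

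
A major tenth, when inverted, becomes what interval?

minor sixth

First reduce the compound major tenth to its simple form, a major third.
Inverted interval numbers add to nine, so a third pairs with a sixth (3 + 6 = 9).
And major becomes minor under inversion, so we get a minor sixth.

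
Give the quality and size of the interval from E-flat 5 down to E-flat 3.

Descending from Eb5 to Eb3 is the same interval as ascending Eb3 to Eb5.
E to E is the same letter name, plus 2 octaves, so the interval is some kind of fifteenth.
The perfect fifteenth spans 24 semitones, and Eb3 to Eb5 is exactly 24 semitones — so this is a perfect fifteenth.
(Equivalently, a compound perfect octave: a perfect octave plus an octave.)

perfect 15th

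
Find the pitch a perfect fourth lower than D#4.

A#3

Counting four letter names down from D lands on A.
Moving 5 semitones down from D#4 (the size of a perfect fourth) reaches A#3.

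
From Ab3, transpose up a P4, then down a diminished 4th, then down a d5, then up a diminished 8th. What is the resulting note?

A perfect fourth up from Ab3 is Db4.
Db4 down a diminished fourth → A3 (4 semitones).
Down a diminished fifth from A3: D#3 (6 semitones down).
D#3 up a diminished octave → D4 (11 semitones).

D4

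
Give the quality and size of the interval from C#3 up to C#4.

P8

C to C is the same letter name, plus an octave — that makes it an octave of some quality.
The perfect octave spans 12 semitones, and C#3 to C#4 is exactly 12 semitones — so this is a perfect octave.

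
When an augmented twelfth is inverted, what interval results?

diminished fourth

First reduce the compound augmented twelfth to its simple form, an augmented fifth.
The rule of nine gives the new number: 9 − 5 = 4, so a fifth becomes a fourth.
Quality inverts too: augmented becomes diminished. That makes the inversion a diminished fourth.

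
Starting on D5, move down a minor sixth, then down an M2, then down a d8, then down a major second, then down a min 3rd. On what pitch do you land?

B#2

D5 down a minor sixth → F#4 (8 semitones).
Down a major second from F#4: E4 (2 semitones down).
Down a diminished octave from E4: E#3 (11 semitones down).
Down a major second from E#3: D#3 (2 semitones down).
D#3 down a minor third → B#2 (3 semitones).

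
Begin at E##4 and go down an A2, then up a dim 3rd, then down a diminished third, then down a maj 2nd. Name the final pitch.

E##4 down an augmented second → D#4 (3 semitones).
D#4 up a diminished third → F4 (2 semitones).
A diminished third down from F4 is D#4.
D#4 down a major second → C#4 (2 semitones).

C#4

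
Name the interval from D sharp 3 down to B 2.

major third

Descending from D#3 to B2 is the same interval as ascending B2 to D#3.
B to D spans three letter names (B-C-D) — that makes it a third of some quality.
Counting semitones, B2→D#3 is 4, which is the major third.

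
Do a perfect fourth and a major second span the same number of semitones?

No

A perfect fourth is 5 semitones but a major second is 2 semitones — different sizes.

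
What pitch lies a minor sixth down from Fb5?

Ab4

Six letter names down from F: A.
A minor sixth is 8 semitones; 8 semitones down from Fb5 gives Ab4.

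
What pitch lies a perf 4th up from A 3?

The fourth takes the letter from A up to D.
A perfect fourth spans 5 semitones, so from A3 the target pitch is D4.

D 4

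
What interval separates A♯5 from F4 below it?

A10

Descending from A#5 to F4 is the same interval as ascending F4 to A#5.
F to A spans three letter names (F-G-A), plus an octave: a tenth.
F4 to A#5 spans 17 semitones — one semitone wider than the major tenth (16) — giving an augmented tenth.
(Equivalently, a compound augmented third: an augmented third plus an octave.)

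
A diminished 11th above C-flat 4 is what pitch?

Four letters up from C (plus an octave) reaches F.
A diminished eleventh spans 16 semitones, so from Cb4 the target pitch is Fbb5.

F-double-flat 5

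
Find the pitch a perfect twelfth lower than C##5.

Five letters down from C (plus an octave) reaches F.
Moving 19 semitones down from C##5 (the size of a perfect twelfth) reaches F##3.

F##3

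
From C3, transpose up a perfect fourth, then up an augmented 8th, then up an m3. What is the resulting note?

A perfect fourth up from C3 is F3.
F3 up an augmented octave → F#4 (13 semitones).
A minor third up from F#4 is A4.

A4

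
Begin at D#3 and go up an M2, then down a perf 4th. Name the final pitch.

B#2

Up a major second from D#3: E#3 (2 semitones up).
A perfect fourth down from E#3 is B#2.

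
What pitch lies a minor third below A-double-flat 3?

F-flat 3

The third takes the letter from A down to F.
A minor third is 3 semitones; 3 semitones down from Abb3 gives Fb3.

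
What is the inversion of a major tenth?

First reduce the compound major tenth to its simple form, a major third.
The rule of nine gives the new number: 9 − 3 = 6, so a third becomes a sixth.
And major becomes minor under inversion, so we get a minor sixth.

m6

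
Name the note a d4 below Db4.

Four letter names down from D: A.
A diminished fourth is 4 semitones; 4 semitones down from Db4 gives A3.

A3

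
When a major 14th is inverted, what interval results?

minor 2nd

First reduce the compound major fourteenth to its simple form, a major seventh.
The rule of nine gives the new number: 9 − 7 = 2, so a seventh becomes a second.
Quality inverts too: major becomes minor. That makes the inversion a minor second.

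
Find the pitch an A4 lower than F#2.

Four letter names down from F: C.
Moving 6 semitones down from F#2 (the size of an augmented fourth) reaches C2.

C2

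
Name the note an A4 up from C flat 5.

Four letter names up from C: F.
Moving 6 semitones up from Cb5 (the size of an augmented fourth) reaches F5.

F 5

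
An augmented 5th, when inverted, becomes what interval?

d4

Inverted interval numbers add to nine, so a fifth pairs with a fourth (5 + 4 = 9).
And augmented becomes diminished under inversion, so we get a diminished fourth.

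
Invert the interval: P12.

perfect fourth

First reduce the compound perfect twelfth to its simple form, a perfect fifth.
The rule of nine gives the new number: 9 − 5 = 4, so a fifth becomes a fourth.
And perfect stays perfect under inversion, so we get a perfect fourth.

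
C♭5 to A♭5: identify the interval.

major 6th

C to A spans six letter names (C-D-E-F-G-A): a sixth.
The major sixth spans 9 semitones, and Cb5 to Ab5 is exactly 9 semitones — so this is a major sixth.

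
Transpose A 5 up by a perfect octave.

The letter stays A (same as the start), shifted an octave up.
A perfect octave spans 12 semitones, so from A5 the target pitch is A6.

A 6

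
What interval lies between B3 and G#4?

B to G spans six letter names (B-C-D-E-F-G) — that makes it a sixth of some quality.
Counting semitones, B3→G#4 is 9, which is the major sixth.

major sixth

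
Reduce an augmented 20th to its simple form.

augmented sixth

Each octave removed subtracts seven from the number: 20 − 14 = 6.
Quality carries through unchanged, so the simple form is an augmented sixth.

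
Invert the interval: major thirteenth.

First reduce the compound major thirteenth to its simple form, a major sixth.
Inverted interval numbers add to nine, so a sixth pairs with a third (6 + 3 = 9).
The quality also flips — major becomes minor — giving a minor third.

minor 3rd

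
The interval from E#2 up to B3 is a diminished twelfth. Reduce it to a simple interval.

Subtracting seven from the interval number removes an octave: 12 − 7 = 5.
Quality carries through unchanged, so the simple form is a diminished fifth.

diminished 5th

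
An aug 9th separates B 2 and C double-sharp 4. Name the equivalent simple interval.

Each octave removed subtracts seven from the number: 9 − 7 = 2.
That makes an augmented ninth a compound augmented second — an octave plus an augmented second.

augmented 2nd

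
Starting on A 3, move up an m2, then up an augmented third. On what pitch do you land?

D sharp 4

A3 up a minor second → Bb3 (1 semitone).
An augmented third up from Bb3 is D#4.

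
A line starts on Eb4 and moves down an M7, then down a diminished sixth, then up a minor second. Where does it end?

Bb2

Down a major seventh from Eb4: Fb3 (11 semitones down).
Down a diminished sixth from Fb3: A2 (7 semitones down).
Up a minor second from A2: Bb2 (1 semitone up).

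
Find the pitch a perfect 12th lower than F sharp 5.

B 3

The twelfth's letter: F down five letter names plus an octave → B.
A perfect twelfth is 19 semitones; 19 semitones down from F#5 gives B3.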